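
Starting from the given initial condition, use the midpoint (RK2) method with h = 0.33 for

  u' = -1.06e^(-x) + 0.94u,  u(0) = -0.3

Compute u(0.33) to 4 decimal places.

-0.7583

Midpoint: k1 = f(x_n, u_n); k2 = f(x_n + h/2, u_n + (h/2)·k1); u_{n+1} = u_n + h·k2.
x=0.000000, u=-0.300000:
  k1 = f(0.000000, -0.300000) = -1.342000
  k2 = f(0.165000, -0.521430) = -1.388912
  u ← -0.300000 + 0.33·(-1.388912) = -0.758341
u(0.33) ≈ -0.7583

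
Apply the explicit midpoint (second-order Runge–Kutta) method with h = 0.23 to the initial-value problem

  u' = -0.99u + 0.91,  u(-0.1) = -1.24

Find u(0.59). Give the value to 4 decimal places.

Midpoint: k1 = f(x_n, u_n); k2 = f(x_n + h/2, u_n + (h/2)·k1); u_{n+1} = u_n + h·k2.
x=-0.100000, u=-1.240000:
  k1 = f(-0.100000, -1.240000) = 2.137600
  k2 = f(0.015000, -0.994176) = 1.894234
  u ← -1.240000 + 0.23·1.894234 = -0.804326
x=0.130000, u=-0.804326:
  k1 = f(0.130000, -0.804326) = 1.706283
  k2 = f(0.245000, -0.608104) = 1.512023
  u ← -0.804326 + 0.23·1.512023 = -0.456561
x=0.360000, u=-0.456561:
  k1 = f(0.360000, -0.456561) = 1.361995
  k2 = f(0.475000, -0.299931) = 1.206932
  u ← -0.456561 + 0.23·1.206932 = -0.178967
u(0.59) ≈ -0.1790

-0.1790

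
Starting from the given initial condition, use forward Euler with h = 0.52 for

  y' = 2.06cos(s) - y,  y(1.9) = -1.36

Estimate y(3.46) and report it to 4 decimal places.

-1.6657

Euler: y_{n+1} = y_n + h·f(s_n, y_n).
s=1.900000, y=-1.360000: f=0.694023 → y ← -1.360000 + 0.52·0.694023 = -0.999108
s=2.420000, y=-0.999108: f=-0.547447 → y ← -0.999108 + 0.52·(-0.547447) = -1.283780
s=2.940000, y=-1.283780: f=-0.734503 → y ← -1.283780 + 0.52·(-0.734503) = -1.665721
y(3.46) ≈ -1.6657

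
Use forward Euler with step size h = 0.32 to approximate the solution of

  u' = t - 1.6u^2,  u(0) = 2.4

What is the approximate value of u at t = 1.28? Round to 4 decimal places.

Euler: u_{n+1} = u_n + h·f(t_n, u_n).
t=0.000000, u=2.400000: f=-9.216000 → u ← 2.400000 + 0.32·(-9.216000) = -0.549120
t=0.320000, u=-0.549120: f=-0.162452 → u ← -0.549120 + 0.32·(-0.162452) = -0.601105
t=0.640000, u=-0.601105: f=0.061877 → u ← -0.601105 + 0.32·0.061877 = -0.581304
t=0.960000, u=-0.581304: f=0.419337 → u ← -0.581304 + 0.32·0.419337 = -0.447116
u(1.28) ≈ -0.4471

-0.4471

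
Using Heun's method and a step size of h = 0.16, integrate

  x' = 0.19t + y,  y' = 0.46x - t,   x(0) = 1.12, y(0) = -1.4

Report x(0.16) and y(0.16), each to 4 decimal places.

0.9050, -1.3386

Heun on (x,y): k1 = f(t_n, state_n); k2 = f(t_n + h, state_n + h·k1); state_{n+1} = state_n + (h/2)·(k1 + k2).
0.000000: (1.120000, -1.400000)
  k1 = (-1.400000, 0.515200)
  predictor → (0.896000, -1.317568)
  k2 = (-1.287168, 0.252160)
  → (0.905027, -1.338611)
(x(0.16), y(0.16)) ≈ (0.9050, -1.3386)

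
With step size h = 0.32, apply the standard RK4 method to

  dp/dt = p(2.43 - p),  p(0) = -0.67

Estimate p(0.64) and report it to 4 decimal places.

RK4: k1 = f(t_n, p_n); k2 = f(t_n + h/2, p_n + (h/2)·k1); k3 = f(t_n + h/2, p_n + (h/2)·k2); k4 = f(t_n + h, p_n + h·k3); p_{n+1} = p_n + (h/6)·(k1 + 2k2 + 2k3 + k4).
t=0.000000, p=-0.670000:
  k1 = f(0.000000, -0.670000) = -2.077000
  k2 = f(0.160000, -1.002320) = -3.440283
  k3 = f(0.160000, -1.220445) = -4.455169
  k4 = f(0.320000, -2.095654) = -9.484205
  p ← -0.670000 + (0.32/6)·(k1 + 2k2 + 2k3 + k4) = -2.128779
t=0.320000, p=-2.128779:
  k1 = f(0.320000, -2.128779) = -9.704634
  k2 = f(0.480000, -3.681520) = -22.499688
  k3 = f(0.480000, -5.728729) = -46.739150
  k4 = f(0.640000, -17.085307) = -333.425012
  p ← -2.128779 + (0.32/6)·(k1 + 2k2 + 2k3 + k4) = -27.814503
p(0.64) ≈ -27.8145

-27.8145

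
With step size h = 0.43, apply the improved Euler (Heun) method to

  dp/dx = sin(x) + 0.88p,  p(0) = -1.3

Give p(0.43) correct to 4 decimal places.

-1.7954

Heun: k1 = f(x_n, p_n); k2 = f(x_n + h, p_n + h·k1); p_{n+1} = p_n + (h/2)·(k1 + k2).
x=0.000000, p=-1.300000:
  k1 = f(0.000000, -1.300000) = -1.144000
  k2 = f(0.430000, -1.791920) = -1.160019
  p ← -1.300000 + (0.43/2)·(-1.144000 + (-1.160019)) = -1.795364
p(0.43) ≈ -1.7954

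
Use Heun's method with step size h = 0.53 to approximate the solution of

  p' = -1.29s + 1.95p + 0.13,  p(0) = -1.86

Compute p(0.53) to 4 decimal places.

Heun: k1 = f(s_n, p_n); k2 = f(s_n + h, p_n + h·k1); p_{n+1} = p_n + (h/2)·(k1 + k2).
s=0.000000, p=-1.860000:
  k1 = f(0.000000, -1.860000) = -3.497000
  k2 = f(0.530000, -3.713410) = -7.794850
  p ← -1.860000 + (0.53/2)·(-3.497000 + (-7.794850)) = -4.852340
p(0.53) ≈ -4.8523

-4.8523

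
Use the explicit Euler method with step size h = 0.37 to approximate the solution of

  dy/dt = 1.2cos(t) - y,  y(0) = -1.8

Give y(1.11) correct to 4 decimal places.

Euler: y_{n+1} = y_n + h·f(t_n, y_n).
t=0.000000, y=-1.800000: f=3.000000 → y ← -1.800000 + 0.37·3.000000 = -0.690000
t=0.370000, y=-0.690000: f=1.808793 → y ← -0.690000 + 0.37·1.808793 = -0.020747
t=0.740000, y=-0.020747: f=0.906909 → y ← -0.020747 + 0.37·0.906909 = 0.314810
y(1.11) ≈ 0.3148

0.3148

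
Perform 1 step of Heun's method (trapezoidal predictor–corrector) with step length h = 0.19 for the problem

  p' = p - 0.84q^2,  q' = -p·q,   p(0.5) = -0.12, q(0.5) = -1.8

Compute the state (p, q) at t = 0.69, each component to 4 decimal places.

Heun on (p,q): k1 = f(t_n, state_n); k2 = f(t_n + h, state_n + h·k1); state_{n+1} = state_n + (h/2)·(k1 + k2).
0.500000: (-0.120000, -1.800000)
  k1 = (-2.841600, -0.216000)
  predictor → (-0.659904, -1.841040)
  k2 = (-3.507024, -1.214910)
  → (-0.723119, -1.935936)
(p(0.69), q(0.69)) ≈ (-0.7231, -1.9359)

-0.7231, -1.9359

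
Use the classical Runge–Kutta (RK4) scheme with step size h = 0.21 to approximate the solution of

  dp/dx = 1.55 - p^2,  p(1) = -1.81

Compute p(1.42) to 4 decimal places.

-3.9927

RK4: k1 = f(x_n, p_n); k2 = f(x_n + h/2, p_n + (h/2)·k1); k3 = f(x_n + h/2, p_n + (h/2)·k2); k4 = f(x_n + h, p_n + h·k3); p_{n+1} = p_n + (h/6)·(k1 + 2k2 + 2k3 + k4).
x=1.000000, p=-1.810000:
  k1 = f(1.000000, -1.810000) = -1.726100
  k2 = f(1.105000, -1.991240) = -2.415039
  k3 = f(1.105000, -2.063579) = -2.708359
  k4 = f(1.210000, -2.378755) = -4.108477
  p ← -1.810000 + (0.21/6)·(k1 + 2k2 + 2k3 + k4) = -2.372848
x=1.210000, p=-2.372848:
  k1 = f(1.210000, -2.372848) = -4.080408
  k2 = f(1.315000, -2.801291) = -6.297230
  k3 = f(1.315000, -3.034057) = -7.655503
  k4 = f(1.420000, -3.980504) = -14.294409
  p ← -2.372848 + (0.21/6)·(k1 + 2k2 + 2k3 + k4) = -3.992658
p(1.42) ≈ -3.9927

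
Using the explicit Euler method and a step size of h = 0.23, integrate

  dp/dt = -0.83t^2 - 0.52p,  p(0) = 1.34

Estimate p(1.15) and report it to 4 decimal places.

Euler: p_{n+1} = p_n + h·f(t_n, p_n).
t=0.000000, p=1.340000: f=-0.696800 → p ← 1.340000 + 0.23·(-0.696800) = 1.179736
t=0.230000, p=1.179736: f=-0.657370 → p ← 1.179736 + 0.23·(-0.657370) = 1.028541
t=0.460000, p=1.028541: f=-0.710469 → p ← 1.028541 + 0.23·(-0.710469) = 0.865133
t=0.690000, p=0.865133: f=-0.845032 → p ← 0.865133 + 0.23·(-0.845032) = 0.670776
t=0.920000, p=0.670776: f=-1.051315 → p ← 0.670776 + 0.23·(-1.051315) = 0.428973
p(1.15) ≈ 0.4290

0.4290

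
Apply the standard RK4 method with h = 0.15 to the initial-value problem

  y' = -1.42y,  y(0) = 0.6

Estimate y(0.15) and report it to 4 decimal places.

RK4: k1 = f(t_n, y_n); k2 = f(t_n + h/2, y_n + (h/2)·k1); k3 = f(t_n + h/2, y_n + (h/2)·k2); k4 = f(t_n + h, y_n + h·k3); y_{n+1} = y_n + (h/6)·(k1 + 2k2 + 2k3 + k4).
t=0.000000, y=0.600000:
  k1 = f(0.000000, 0.600000) = -0.852000
  k2 = f(0.075000, 0.536100) = -0.761262
  k3 = f(0.075000, 0.542905) = -0.770926
  k4 = f(0.150000, 0.484361) = -0.687793
  y ← 0.600000 + (0.15/6)·(k1 + 2k2 + 2k3 + k4) = 0.484896
y(0.15) ≈ 0.4849

0.4849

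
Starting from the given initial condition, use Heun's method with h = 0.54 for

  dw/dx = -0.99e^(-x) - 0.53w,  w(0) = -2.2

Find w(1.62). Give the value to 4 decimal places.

Heun: k1 = f(x_n, w_n); k2 = f(x_n + h, w_n + h·k1); w_{n+1} = w_n + (h/2)·(k1 + k2).
x=0.000000, w=-2.200000:
  k1 = f(0.000000, -2.200000) = 0.176000
  k2 = f(0.540000, -2.104960) = 0.538708
  w ← -2.200000 + (0.54/2)·(0.176000 + 0.538708) = -2.007029
x=0.540000, w=-2.007029:
  k1 = f(0.540000, -2.007029) = 0.486805
  k2 = f(1.080000, -1.744154) = 0.588202
  w ← -2.007029 + (0.54/2)·(0.486805 + 0.588202) = -1.716777
x=1.080000, w=-1.716777:
  k1 = f(1.080000, -1.716777) = 0.573692
  k2 = f(1.620000, -1.406983) = 0.549781
  w ← -1.716777 + (0.54/2)·(0.573692 + 0.549781) = -1.413439
w(1.62) ≈ -1.4134

-1.4134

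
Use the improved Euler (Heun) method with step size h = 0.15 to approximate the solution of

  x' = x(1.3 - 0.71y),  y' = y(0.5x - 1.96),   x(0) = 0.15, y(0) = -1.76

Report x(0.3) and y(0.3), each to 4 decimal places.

Heun on (x,y): k1 = f(t_n, state_n); k2 = f(t_n + h, state_n + h·k1); state_{n+1} = state_n + (h/2)·(k1 + k2).
0.000000: (0.150000, -1.760000)
  k1 = (0.382440, 3.317600)
  predictor → (0.207366, -1.262360)
  k2 = (0.455433, 2.343340)
  → (0.212840, -1.335429)
0.150000: (0.212840, -1.335429)
  k1 = (0.478498, 2.475325)
  predictor → (0.284615, -0.964131)
  k2 = (0.564828, 1.752493)
  → (0.291090, -1.018343)
(x(0.3), y(0.3)) ≈ (0.2911, -1.0183)

0.2911, -1.0183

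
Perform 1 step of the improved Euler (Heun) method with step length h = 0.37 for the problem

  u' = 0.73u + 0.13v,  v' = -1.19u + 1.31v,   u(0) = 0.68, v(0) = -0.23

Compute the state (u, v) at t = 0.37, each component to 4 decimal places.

Heun on (u,v): k1 = f(t_n, state_n); k2 = f(t_n + h, state_n + h·k1); state_{n+1} = state_n + (h/2)·(k1 + k2).
0.000000: (0.680000, -0.230000)
  k1 = (0.466500, -1.110500)
  predictor → (0.852605, -0.640885)
  k2 = (0.539087, -1.854159)
  → (0.866034, -0.778462)
(u(0.37), v(0.37)) ≈ (0.8660, -0.7785)

0.8660, -0.7785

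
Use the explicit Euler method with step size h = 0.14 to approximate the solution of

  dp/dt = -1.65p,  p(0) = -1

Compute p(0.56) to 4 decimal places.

-0.3497

Euler: p_{n+1} = p_n + h·f(t_n, p_n).
t=0.000000, p=-1.000000: f=1.650000 → p ← -1.000000 + 0.14·1.650000 = -0.769000
t=0.140000, p=-0.769000: f=1.268850 → p ← -0.769000 + 0.14·1.268850 = -0.591361
t=0.280000, p=-0.591361: f=0.975746 → p ← -0.591361 + 0.14·0.975746 = -0.454757
t=0.420000, p=-0.454757: f=0.750348 → p ← -0.454757 + 0.14·0.750348 = -0.349708
p(0.56) ≈ -0.3497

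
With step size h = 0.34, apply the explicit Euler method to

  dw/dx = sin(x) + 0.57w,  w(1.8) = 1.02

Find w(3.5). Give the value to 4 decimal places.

4.0527

Euler: w_{n+1} = w_n + h·f(x_n, w_n).
x=1.800000, w=1.020000: f=1.555248 → w ← 1.020000 + 0.34·1.555248 = 1.548784
x=2.140000, w=1.548784: f=1.725137 → w ← 1.548784 + 0.34·1.725137 = 2.135331
x=2.480000, w=2.135331: f=1.831513 → w ← 2.135331 + 0.34·1.831513 = 2.758045
x=2.820000, w=2.758045: f=1.888164 → w ← 2.758045 + 0.34·1.888164 = 3.400021
x=3.160000, w=3.400021: f=1.919606 → w ← 3.400021 + 0.34·1.919606 = 4.052687
w(3.5) ≈ 4.0527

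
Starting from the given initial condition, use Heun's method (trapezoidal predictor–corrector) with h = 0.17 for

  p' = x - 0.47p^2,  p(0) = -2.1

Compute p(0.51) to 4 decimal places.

Heun: k1 = f(x_n, p_n); k2 = f(x_n + h, p_n + h·k1); p_{n+1} = p_n + (h/2)·(k1 + k2).
x=0.000000, p=-2.100000:
  k1 = f(0.000000, -2.100000) = -2.072700
  k2 = f(0.170000, -2.452359) = -2.656610
  p ← -2.100000 + (0.17/2)·(-2.072700 + (-2.656610)) = -2.501991
x=0.170000, p=-2.501991:
  k1 = f(0.170000, -2.501991) = -2.772182
  k2 = f(0.340000, -2.973262) = -3.814936
  p ← -2.501991 + (0.17/2)·(-2.772182 + (-3.814936)) = -3.061896
x=0.340000, p=-3.061896:
  k1 = f(0.340000, -3.061896) = -4.066348
  k2 = f(0.510000, -3.753176) = -6.110574
  p ← -3.061896 + (0.17/2)·(-4.066348 + (-6.110574)) = -3.926935
p(0.51) ≈ -3.9269

-3.9269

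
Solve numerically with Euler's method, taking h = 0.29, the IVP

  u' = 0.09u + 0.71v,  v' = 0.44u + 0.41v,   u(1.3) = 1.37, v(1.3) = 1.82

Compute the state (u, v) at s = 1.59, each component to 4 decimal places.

Euler on (u,v): u_{n+1} = u_n + h·u', v_{n+1} = v_n + h·v'.
1.300000: (1.370000, 1.820000); f=(1.415500, 1.349000) → (1.780495, 2.211210)
(u(1.59), v(1.59)) ≈ (1.7805, 2.2112)

1.7805, 2.2112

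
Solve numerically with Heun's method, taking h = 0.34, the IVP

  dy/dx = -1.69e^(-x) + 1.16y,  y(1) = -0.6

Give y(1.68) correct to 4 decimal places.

Heun: k1 = f(x_n, y_n); k2 = f(x_n + h, y_n + h·k1); y_{n+1} = y_n + (h/2)·(k1 + k2).
x=1.000000, y=-0.600000:
  k1 = f(1.000000, -0.600000) = -1.317716
  k2 = f(1.340000, -1.048024) = -1.658226
  y ← -0.600000 + (0.34/2)·(-1.317716 + (-1.658226)) = -1.105910
x=1.340000, y=-1.105910:
  k1 = f(1.340000, -1.105910) = -1.725375
  k2 = f(1.680000, -1.692538) = -2.278316
  y ← -1.105910 + (0.34/2)·(-1.725375 + (-2.278316)) = -1.786538
y(1.68) ≈ -1.7865

-1.7865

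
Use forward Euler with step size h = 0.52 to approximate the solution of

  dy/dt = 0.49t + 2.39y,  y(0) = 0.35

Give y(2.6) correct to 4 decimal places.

Euler: y_{n+1} = y_n + h·f(t_n, y_n).
t=0.000000, y=0.350000: f=0.836500 → y ← 0.350000 + 0.52·0.836500 = 0.784980
t=0.520000, y=0.784980: f=2.130902 → y ← 0.784980 + 0.52·2.130902 = 1.893049
t=1.040000, y=1.893049: f=5.033987 → y ← 1.893049 + 0.52·5.033987 = 4.510723
t=1.560000, y=4.510723: f=11.545027 → y ← 4.510723 + 0.52·11.545027 = 10.514137
t=2.080000, y=10.514137: f=26.147987 → y ← 10.514137 + 0.52·26.147987 = 24.111090
y(2.6) ≈ 24.1111

24.1111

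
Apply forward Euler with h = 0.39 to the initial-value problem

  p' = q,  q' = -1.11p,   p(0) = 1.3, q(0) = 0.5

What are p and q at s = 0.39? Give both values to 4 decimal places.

Euler on (p,q): p_{n+1} = p_n + h·p', q_{n+1} = q_n + h·q'.
0.000000: (1.300000, 0.500000); f=(0.500000, -1.443000) → (1.495000, -0.062770)
(p(0.39), q(0.39)) ≈ (1.4950, -0.0628)

1.4950, -0.0628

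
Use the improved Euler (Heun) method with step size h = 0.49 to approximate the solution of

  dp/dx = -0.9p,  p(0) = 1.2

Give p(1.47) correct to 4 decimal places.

0.3391

Heun: k1 = f(x_n, p_n); k2 = f(x_n + h, p_n + h·k1); p_{n+1} = p_n + (h/2)·(k1 + k2).
x=0.000000, p=1.200000:
  k1 = f(0.000000, 1.200000) = -1.080000
  k2 = f(0.490000, 0.670800) = -0.603720
  p ← 1.200000 + (0.49/2)·(-1.080000 + (-0.603720)) = 0.787489
x=0.490000, p=0.787489:
  k1 = f(0.490000, 0.787489) = -0.708740
  k2 = f(0.980000, 0.440206) = -0.396186
  p ← 0.787489 + (0.49/2)·(-0.708740 + (-0.396186)) = 0.516782
x=0.980000, p=0.516782:
  k1 = f(0.980000, 0.516782) = -0.465104
  k2 = f(1.470000, 0.288881) = -0.259993
  p ← 0.516782 + (0.49/2)·(-0.465104 + (-0.259993)) = 0.339133
p(1.47) ≈ 0.3391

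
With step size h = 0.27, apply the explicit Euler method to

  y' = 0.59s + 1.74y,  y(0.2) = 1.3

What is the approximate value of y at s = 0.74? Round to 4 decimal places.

2.9301

Euler: y_{n+1} = y_n + h·f(s_n, y_n).
s=0.200000, y=1.300000: f=2.380000 → y ← 1.300000 + 0.27·2.380000 = 1.942600
s=0.470000, y=1.942600: f=3.657424 → y ← 1.942600 + 0.27·3.657424 = 2.930104
y(0.74) ≈ 2.9301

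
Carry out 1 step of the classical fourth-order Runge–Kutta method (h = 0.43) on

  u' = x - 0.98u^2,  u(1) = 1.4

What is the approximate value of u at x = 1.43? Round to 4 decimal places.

RK4: k1 = f(x_n, u_n); k2 = f(x_n + h/2, u_n + (h/2)·k1); k3 = f(x_n + h/2, u_n + (h/2)·k2); k4 = f(x_n + h, u_n + h·k3); u_{n+1} = u_n + (h/6)·(k1 + 2k2 + 2k3 + k4).
x=1.000000, u=1.400000:
  k1 = f(1.000000, 1.400000) = -0.920800
  k2 = f(1.215000, 1.202028) = -0.200974
  k3 = f(1.215000, 1.356791) = -0.589063
  k4 = f(1.430000, 1.146703) = 0.141371
  u ← 1.400000 + (0.43/6)·(k1 + 2k2 + 2k3 + k4) = 1.230902
u(1.43) ≈ 1.2309

1.2309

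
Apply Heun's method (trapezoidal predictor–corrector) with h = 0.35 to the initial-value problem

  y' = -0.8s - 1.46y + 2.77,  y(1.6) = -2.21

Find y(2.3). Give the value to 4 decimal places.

-0.3718

Heun: k1 = f(s_n, y_n); k2 = f(s_n + h, y_n + h·k1); y_{n+1} = y_n + (h/2)·(k1 + k2).
s=1.600000, y=-2.210000:
  k1 = f(1.600000, -2.210000) = 4.716600
  k2 = f(1.950000, -0.559190) = 2.026417
  y ← -2.210000 + (0.35/2)·(4.716600 + 2.026417) = -1.029972
s=1.950000, y=-1.029972:
  k1 = f(1.950000, -1.029972) = 2.713759
  k2 = f(2.300000, -0.080156) = 1.047028
  y ← -1.029972 + (0.35/2)·(2.713759 + 1.047028) = -0.371834
y(2.3) ≈ -0.3718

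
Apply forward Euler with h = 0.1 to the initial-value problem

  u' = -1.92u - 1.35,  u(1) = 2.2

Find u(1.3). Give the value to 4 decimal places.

Euler: u_{n+1} = u_n + h·f(x_n, u_n).
x=1.000000, u=2.200000: f=-5.574000 → u ← 2.200000 + 0.1·(-5.574000) = 1.642600
x=1.100000, u=1.642600: f=-4.503792 → u ← 1.642600 + 0.1·(-4.503792) = 1.192221
x=1.200000, u=1.192221: f=-3.639064 → u ← 1.192221 + 0.1·(-3.639064) = 0.828314
u(1.3) ≈ 0.8283

0.8283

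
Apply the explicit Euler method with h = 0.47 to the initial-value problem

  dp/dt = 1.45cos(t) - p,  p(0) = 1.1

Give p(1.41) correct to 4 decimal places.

Euler: p_{n+1} = p_n + h·f(t_n, p_n).
t=0.000000, p=1.100000: f=0.350000 → p ← 1.100000 + 0.47·0.350000 = 1.264500
t=0.470000, p=1.264500: f=0.028274 → p ← 1.264500 + 0.47·0.028274 = 1.277789
t=0.940000, p=1.277789: f=-0.422596 → p ← 1.277789 + 0.47·(-0.422596) = 1.079169
p(1.41) ≈ 1.0792

1.0792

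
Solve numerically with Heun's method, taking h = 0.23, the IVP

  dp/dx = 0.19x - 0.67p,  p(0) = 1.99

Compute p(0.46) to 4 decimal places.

Heun: k1 = f(x_n, p_n); k2 = f(x_n + h, p_n + h·k1); p_{n+1} = p_n + (h/2)·(k1 + k2).
x=0.000000, p=1.990000:
  k1 = f(0.000000, 1.990000) = -1.333300
  k2 = f(0.230000, 1.683341) = -1.084138
  p ← 1.990000 + (0.23/2)·(-1.333300 + (-1.084138)) = 1.711995
x=0.230000, p=1.711995:
  k1 = f(0.230000, 1.711995) = -1.103336
  k2 = f(0.460000, 1.458227) = -0.889612
  p ← 1.711995 + (0.23/2)·(-1.103336 + (-0.889612)) = 1.482805
p(0.46) ≈ 1.4828

1.4828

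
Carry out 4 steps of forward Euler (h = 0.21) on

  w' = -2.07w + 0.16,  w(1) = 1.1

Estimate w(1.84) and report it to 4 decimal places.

Euler: w_{n+1} = w_n + h·f(x_n, w_n).
x=1.000000, w=1.100000: f=-2.117000 → w ← 1.100000 + 0.21·(-2.117000) = 0.655430
x=1.210000, w=0.655430: f=-1.196740 → w ← 0.655430 + 0.21·(-1.196740) = 0.404115
x=1.420000, w=0.404115: f=-0.676517 → w ← 0.404115 + 0.21·(-0.676517) = 0.262046
x=1.630000, w=0.262046: f=-0.382435 → w ← 0.262046 + 0.21·(-0.382435) = 0.181735
w(1.84) ≈ 0.1817

0.1817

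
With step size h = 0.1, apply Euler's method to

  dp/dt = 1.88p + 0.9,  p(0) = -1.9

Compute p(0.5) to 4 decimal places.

Euler: p_{n+1} = p_n + h·f(t_n, p_n).
t=0.000000, p=-1.900000: f=-2.672000 → p ← -1.900000 + 0.1·(-2.672000) = -2.167200
t=0.100000, p=-2.167200: f=-3.174336 → p ← -2.167200 + 0.1·(-3.174336) = -2.484634
t=0.200000, p=-2.484634: f=-3.771111 → p ← -2.484634 + 0.1·(-3.771111) = -2.861745
t=0.300000, p=-2.861745: f=-4.480080 → p ← -2.861745 + 0.1·(-4.480080) = -3.309753
t=0.400000, p=-3.309753: f=-5.322335 → p ← -3.309753 + 0.1·(-5.322335) = -3.841986
p(0.5) ≈ -3.8420

-3.8420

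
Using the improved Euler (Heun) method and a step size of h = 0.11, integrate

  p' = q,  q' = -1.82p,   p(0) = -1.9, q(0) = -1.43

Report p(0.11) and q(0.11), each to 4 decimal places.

-2.0364, -1.0339

Heun on (p,q): k1 = f(x_n, state_n); k2 = f(x_n + h, state_n + h·k1); state_{n+1} = state_n + (h/2)·(k1 + k2).
0.000000: (-1.900000, -1.430000)
  k1 = (-1.430000, 3.458000)
  predictor → (-2.057300, -1.049620)
  k2 = (-1.049620, 3.744286)
  → (-2.036379, -1.033874)
(p(0.11), q(0.11)) ≈ (-2.0364, -1.0339)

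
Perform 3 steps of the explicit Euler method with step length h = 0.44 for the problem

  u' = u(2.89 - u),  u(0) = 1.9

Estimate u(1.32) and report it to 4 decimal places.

2.8807

Euler: u_{n+1} = u_n + h·f(s_n, u_n).
s=0.000000, u=1.900000: f=1.881000 → u ← 1.900000 + 0.44·1.881000 = 2.727640
s=0.440000, u=2.727640: f=0.442860 → u ← 2.727640 + 0.44·0.442860 = 2.922498
s=0.880000, u=2.922498: f=-0.094976 → u ← 2.922498 + 0.44·(-0.094976) = 2.880709
u(1.32) ≈ 2.8807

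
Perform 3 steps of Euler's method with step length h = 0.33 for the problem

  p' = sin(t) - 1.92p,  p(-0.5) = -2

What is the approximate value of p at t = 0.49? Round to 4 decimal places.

Euler: p_{n+1} = p_n + h·f(t_n, p_n).
t=-0.500000, p=-2.000000: f=3.360574 → p ← -2.000000 + 0.33·3.360574 = -0.891010
t=-0.170000, p=-0.891010: f=1.541558 → p ← -0.891010 + 0.33·1.541558 = -0.382296
t=0.160000, p=-0.382296: f=0.893327 → p ← -0.382296 + 0.33·0.893327 = -0.087498
p(0.49) ≈ -0.0875

-0.0875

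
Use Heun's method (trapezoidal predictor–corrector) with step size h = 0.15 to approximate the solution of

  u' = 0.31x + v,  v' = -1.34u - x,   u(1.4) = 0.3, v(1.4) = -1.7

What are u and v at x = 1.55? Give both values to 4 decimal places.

Heun on (u,v): k1 = f(x_n, state_n); k2 = f(x_n + h, state_n + h·k1); state_{n+1} = state_n + (h/2)·(k1 + k2).
1.400000: (0.300000, -1.700000)
  k1 = (-1.266000, -1.802000)
  predictor → (0.110100, -1.970300)
  k2 = (-1.489800, -1.697534)
  → (0.093315, -1.962465)
(u(1.55), v(1.55)) ≈ (0.0933, -1.9625)

0.0933, -1.9625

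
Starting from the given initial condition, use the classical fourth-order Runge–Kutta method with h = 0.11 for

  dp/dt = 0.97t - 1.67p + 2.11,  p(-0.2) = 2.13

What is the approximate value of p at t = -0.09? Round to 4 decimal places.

RK4: k1 = f(t_n, p_n); k2 = f(t_n + h/2, p_n + (h/2)·k1); k3 = f(t_n + h/2, p_n + (h/2)·k2); k4 = f(t_n + h, p_n + h·k3); p_{n+1} = p_n + (h/6)·(k1 + 2k2 + 2k3 + k4).
t=-0.200000, p=2.130000:
  k1 = f(-0.200000, 2.130000) = -1.641100
  k2 = f(-0.145000, 2.039740) = -1.437015
  k3 = f(-0.145000, 2.050964) = -1.455760
  k4 = f(-0.090000, 1.969866) = -1.266977
  p ← 2.130000 + (0.11/6)·(k1 + 2k2 + 2k3 + k4) = 1.970617
p(-0.09) ≈ 1.9706

1.9706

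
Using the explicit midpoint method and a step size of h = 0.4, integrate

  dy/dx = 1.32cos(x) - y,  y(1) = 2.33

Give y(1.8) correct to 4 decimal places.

Midpoint: k1 = f(x_n, y_n); k2 = f(x_n + h/2, y_n + (h/2)·k1); y_{n+1} = y_n + h·k2.
x=1.000000, y=2.330000:
  k1 = f(1.000000, 2.330000) = -1.616801
  k2 = f(1.200000, 2.006640) = -1.528328
  y ← 2.330000 + 0.4·(-1.528328) = 1.718669
x=1.400000, y=1.718669:
  k1 = f(1.400000, 1.718669) = -1.494312
  k2 = f(1.600000, 1.419807) = -1.458350
  y ← 1.718669 + 0.4·(-1.458350) = 1.135329
y(1.8) ≈ 1.1353

1.1353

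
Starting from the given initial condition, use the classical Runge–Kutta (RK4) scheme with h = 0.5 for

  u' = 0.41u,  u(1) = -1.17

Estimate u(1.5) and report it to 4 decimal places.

-1.4362

RK4: k1 = f(s_n, u_n); k2 = f(s_n + h/2, u_n + (h/2)·k1); k3 = f(s_n + h/2, u_n + (h/2)·k2); k4 = f(s_n + h, u_n + h·k3); u_{n+1} = u_n + (h/6)·(k1 + 2k2 + 2k3 + k4).
s=1.000000, u=-1.170000:
  k1 = f(1.000000, -1.170000) = -0.479700
  k2 = f(1.250000, -1.289925) = -0.528869
  k3 = f(1.250000, -1.302217) = -0.533909
  k4 = f(1.500000, -1.436955) = -0.589151
  u ← -1.170000 + (0.5/6)·(k1 + 2k2 + 2k3 + k4) = -1.436201
u(1.5) ≈ -1.4362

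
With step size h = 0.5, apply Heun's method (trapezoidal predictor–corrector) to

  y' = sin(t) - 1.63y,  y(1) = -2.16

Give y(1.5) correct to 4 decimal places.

-0.8287

Heun: k1 = f(t_n, y_n); k2 = f(t_n + h, y_n + h·k1); y_{n+1} = y_n + (h/2)·(k1 + k2).
t=1.000000, y=-2.160000:
  k1 = f(1.000000, -2.160000) = 4.362271
  k2 = f(1.500000, 0.021135) = 0.963044
  y ← -2.160000 + (0.5/2)·(4.362271 + 0.963044) = -0.828671
y(1.5) ≈ -0.8287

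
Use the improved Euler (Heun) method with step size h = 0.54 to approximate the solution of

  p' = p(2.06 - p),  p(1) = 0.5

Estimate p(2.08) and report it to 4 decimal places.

1.4888

Heun: k1 = f(s_n, p_n); k2 = f(s_n + h, p_n + h·k1); p_{n+1} = p_n + (h/2)·(k1 + k2).
s=1.000000, p=0.500000:
  k1 = f(1.000000, 0.500000) = 0.780000
  k2 = f(1.540000, 0.921200) = 1.049063
  p ← 0.500000 + (0.54/2)·(0.780000 + 1.049063) = 0.993847
s=1.540000, p=0.993847:
  k1 = f(1.540000, 0.993847) = 1.059593
  k2 = f(2.080000, 1.566027) = 0.773575
  p ← 0.993847 + (0.54/2)·(1.059593 + 0.773575) = 1.488802
p(2.08) ≈ 1.4888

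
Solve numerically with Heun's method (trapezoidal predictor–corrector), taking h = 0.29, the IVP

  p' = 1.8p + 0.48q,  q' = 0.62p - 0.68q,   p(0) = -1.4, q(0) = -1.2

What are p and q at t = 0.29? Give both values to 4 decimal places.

Heun on (p,q): k1 = f(t_n, state_n); k2 = f(t_n + h, state_n + h·k1); state_{n+1} = state_n + (h/2)·(k1 + k2).
0.000000: (-1.400000, -1.200000)
  k1 = (-3.096000, -0.052000)
  predictor → (-2.297840, -1.215080)
  k2 = (-4.719350, -0.598406)
  → (-2.533226, -1.294309)
(p(0.29), q(0.29)) ≈ (-2.5332, -1.2943)

-2.5332, -1.2943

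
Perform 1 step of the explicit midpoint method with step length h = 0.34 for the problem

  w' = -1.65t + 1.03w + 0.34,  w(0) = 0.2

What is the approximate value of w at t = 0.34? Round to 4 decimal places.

0.3228

Midpoint: k1 = f(t_n, w_n); k2 = f(t_n + h/2, w_n + (h/2)·k1); w_{n+1} = w_n + h·k2.
t=0.000000, w=0.200000:
  k1 = f(0.000000, 0.200000) = 0.546000
  k2 = f(0.170000, 0.292820) = 0.361105
  w ← 0.200000 + 0.34·0.361105 = 0.322776
w(0.34) ≈ 0.3228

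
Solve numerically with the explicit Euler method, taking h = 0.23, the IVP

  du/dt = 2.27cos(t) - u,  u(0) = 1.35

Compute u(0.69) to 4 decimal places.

Euler: u_{n+1} = u_n + h·f(t_n, u_n).
t=0.000000, u=1.350000: f=0.920000 → u ← 1.350000 + 0.23·0.920000 = 1.561600
t=0.230000, u=1.561600: f=0.648623 → u ← 1.561600 + 0.23·0.648623 = 1.710783
t=0.460000, u=1.710783: f=0.323256 → u ← 1.710783 + 0.23·0.323256 = 1.785132
u(0.69) ≈ 1.7851

1.7851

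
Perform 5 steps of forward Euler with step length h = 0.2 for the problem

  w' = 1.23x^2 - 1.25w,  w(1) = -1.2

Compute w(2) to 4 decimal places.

1.4831

Euler: w_{n+1} = w_n + h·f(x_n, w_n).
x=1.000000, w=-1.200000: f=2.730000 → w ← -1.200000 + 0.2·2.730000 = -0.654000
x=1.200000, w=-0.654000: f=2.588700 → w ← -0.654000 + 0.2·2.588700 = -0.136260
x=1.400000, w=-0.136260: f=2.581125 → w ← -0.136260 + 0.2·2.581125 = 0.379965
x=1.600000, w=0.379965: f=2.673844 → w ← 0.379965 + 0.2·2.673844 = 0.914734
x=1.800000, w=0.914734: f=2.841783 → w ← 0.914734 + 0.2·2.841783 = 1.483090
w(2) ≈ 1.4831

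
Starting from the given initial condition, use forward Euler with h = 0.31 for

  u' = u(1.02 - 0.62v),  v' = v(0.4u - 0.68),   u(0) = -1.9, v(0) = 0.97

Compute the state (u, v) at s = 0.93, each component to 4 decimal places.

-3.2865, 0.1310

Euler on (u,v): u_{n+1} = u_n + h·u', v_{n+1} = v_n + h·v'.
0.000000: (-1.900000, 0.970000); f=(-0.795340, -1.396800) → (-2.146555, 0.536992)
0.310000: (-2.146555, 0.536992); f=(-1.474823, -0.826228) → (-2.603751, 0.280861)
0.620000: (-2.603751, 0.280861); f=(-2.202424, -0.483503) → (-3.286502, 0.130975)
(u(0.93), v(0.93)) ≈ (-3.2865, 0.1310)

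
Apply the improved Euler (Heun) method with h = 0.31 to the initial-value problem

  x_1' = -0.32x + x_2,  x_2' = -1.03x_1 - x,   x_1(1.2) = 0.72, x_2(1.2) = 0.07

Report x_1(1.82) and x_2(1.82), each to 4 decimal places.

Heun on (x_1,x_2): k1 = f(x_n, state_n); k2 = f(x_n + h, state_n + h·k1); state_{n+1} = state_n + (h/2)·(k1 + k2).
1.200000: (0.720000, 0.070000)
  k1 = (-0.314000, -1.941600)
  predictor → (0.622660, -0.531896)
  k2 = (-1.015096, -2.151340)
  → (0.513990, -0.564406)
1.510000: (0.513990, -0.564406)
  k1 = (-1.047606, -2.039410)
  predictor → (0.189232, -1.196623)
  k2 = (-1.779023, -2.014909)
  → (0.075863, -1.192825)
(x_1(1.82), x_2(1.82)) ≈ (0.0759, -1.1928)

0.0759, -1.1928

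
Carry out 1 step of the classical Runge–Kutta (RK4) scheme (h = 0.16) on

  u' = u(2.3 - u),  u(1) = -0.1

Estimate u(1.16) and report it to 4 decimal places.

-0.1473

RK4: k1 = f(t_n, u_n); k2 = f(t_n + h/2, u_n + (h/2)·k1); k3 = f(t_n + h/2, u_n + (h/2)·k2); k4 = f(t_n + h, u_n + h·k3); u_{n+1} = u_n + (h/6)·(k1 + 2k2 + 2k3 + k4).
t=1.000000, u=-0.100000:
  k1 = f(1.000000, -0.100000) = -0.240000
  k2 = f(1.080000, -0.119200) = -0.288369
  k3 = f(1.080000, -0.123069) = -0.298206
  k4 = f(1.160000, -0.147713) = -0.361559
  u ← -0.100000 + (0.16/6)·(k1 + 2k2 + 2k3 + k4) = -0.147326
u(1.16) ≈ -0.1473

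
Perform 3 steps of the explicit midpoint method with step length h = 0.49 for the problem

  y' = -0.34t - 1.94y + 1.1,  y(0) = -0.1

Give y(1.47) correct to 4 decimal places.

0.3044

Midpoint: k1 = f(t_n, y_n); k2 = f(t_n + h/2, y_n + (h/2)·k1); y_{n+1} = y_n + h·k2.
t=0.000000, y=-0.100000:
  k1 = f(0.000000, -0.100000) = 1.294000
  k2 = f(0.245000, 0.217030) = 0.595662
  y ← -0.100000 + 0.49·0.595662 = 0.191874
t=0.490000, y=0.191874:
  k1 = f(0.490000, 0.191874) = 0.561164
  k2 = f(0.735000, 0.329359) = 0.211143
  y ← 0.191874 + 0.49·0.211143 = 0.295334
t=0.980000, y=0.295334:
  k1 = f(0.980000, 0.295334) = 0.193852
  k2 = f(1.225000, 0.342828) = 0.018414
  y ← 0.295334 + 0.49·0.018414 = 0.304357
y(1.47) ≈ 0.3044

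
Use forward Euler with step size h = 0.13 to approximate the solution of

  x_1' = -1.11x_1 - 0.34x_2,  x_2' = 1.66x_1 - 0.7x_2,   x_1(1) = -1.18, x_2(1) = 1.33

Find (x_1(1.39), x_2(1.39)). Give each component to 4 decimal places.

Euler on (x_1,x_2): x_1_{n+1} = x_1_n + h·x_1', x_2_{n+1} = x_2_n + h·x_2'.
1.000000: (-1.180000, 1.330000); f=(0.857600, -2.889800) → (-1.068512, 0.954326)
1.130000: (-1.068512, 0.954326); f=(0.861577, -2.441758) → (-0.956507, 0.636897)
1.260000: (-0.956507, 0.636897); f=(0.845178, -2.033630) → (-0.846634, 0.372526)
(x_1(1.39), x_2(1.39)) ≈ (-0.8466, 0.3725)

-0.8466, 0.3725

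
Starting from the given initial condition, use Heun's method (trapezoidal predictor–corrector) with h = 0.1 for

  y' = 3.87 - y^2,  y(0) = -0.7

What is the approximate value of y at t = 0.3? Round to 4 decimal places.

Heun: k1 = f(t_n, y_n); k2 = f(t_n + h, y_n + h·k1); y_{n+1} = y_n + (h/2)·(k1 + k2).
t=0.000000, y=-0.700000:
  k1 = f(0.000000, -0.700000) = 3.380000
  k2 = f(0.100000, -0.362000) = 3.738956
  y ← -0.700000 + (0.1/2)·(3.380000 + 3.738956) = -0.344052
t=0.100000, y=-0.344052:
  k1 = f(0.100000, -0.344052) = 3.751628
  k2 = f(0.200000, 0.031111) = 3.869032
  y ← -0.344052 + (0.1/2)·(3.751628 + 3.869032) = 0.036981
t=0.200000, y=0.036981:
  k1 = f(0.200000, 0.036981) = 3.868632
  k2 = f(0.300000, 0.423844) = 3.690356
  y ← 0.036981 + (0.1/2)·(3.868632 + 3.690356) = 0.414930
y(0.3) ≈ 0.4149

0.4149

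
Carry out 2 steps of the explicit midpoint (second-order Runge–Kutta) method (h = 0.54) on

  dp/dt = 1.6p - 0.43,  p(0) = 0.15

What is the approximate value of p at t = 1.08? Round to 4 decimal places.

Midpoint: k1 = f(t_n, p_n); k2 = f(t_n + h/2, p_n + (h/2)·k1); p_{n+1} = p_n + h·k2.
t=0.000000, p=0.150000:
  k1 = f(0.000000, 0.150000) = -0.190000
  k2 = f(0.270000, 0.098700) = -0.272080
  p ← 0.150000 + 0.54·(-0.272080) = 0.003077
t=0.540000, p=0.003077:
  k1 = f(0.540000, 0.003077) = -0.425077
  k2 = f(0.810000, -0.111694) = -0.608710
  p ← 0.003077 + 0.54·(-0.608710) = -0.325627
p(1.08) ≈ -0.3256

-0.3256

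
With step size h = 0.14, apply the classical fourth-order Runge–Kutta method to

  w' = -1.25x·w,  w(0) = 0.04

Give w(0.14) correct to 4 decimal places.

RK4: k1 = f(x_n, w_n); k2 = f(x_n + h/2, w_n + (h/2)·k1); k3 = f(x_n + h/2, w_n + (h/2)·k2); k4 = f(x_n + h, w_n + h·k3); w_{n+1} = w_n + (h/6)·(k1 + 2k2 + 2k3 + k4).
x=0.000000, w=0.040000:
  k1 = f(0.000000, 0.040000) = 0.000000
  k2 = f(0.070000, 0.040000) = -0.003500
  k3 = f(0.070000, 0.039755) = -0.003479
  k4 = f(0.140000, 0.039513) = -0.006915
  w ← 0.040000 + (0.14/6)·(k1 + 2k2 + 2k3 + k4) = 0.039513
w(0.14) ≈ 0.0395

0.0395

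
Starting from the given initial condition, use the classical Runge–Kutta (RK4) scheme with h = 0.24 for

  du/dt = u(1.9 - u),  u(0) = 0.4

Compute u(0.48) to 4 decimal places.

RK4: k1 = f(t_n, u_n); k2 = f(t_n + h/2, u_n + (h/2)·k1); k3 = f(t_n + h/2, u_n + (h/2)·k2); k4 = f(t_n + h, u_n + h·k3); u_{n+1} = u_n + (h/6)·(k1 + 2k2 + 2k3 + k4).
t=0.000000, u=0.400000:
  k1 = f(0.000000, 0.400000) = 0.600000
  k2 = f(0.120000, 0.472000) = 0.674016
  k3 = f(0.120000, 0.480882) = 0.682428
  k4 = f(0.240000, 0.563783) = 0.753336
  u ← 0.400000 + (0.24/6)·(k1 + 2k2 + 2k3 + k4) = 0.562649
t=0.240000, u=0.562649:
  k1 = f(0.240000, 0.562649) = 0.752459
  k2 = f(0.360000, 0.652944) = 0.814258
  k3 = f(0.360000, 0.660360) = 0.818609
  k4 = f(0.480000, 0.759115) = 0.866063
  u ← 0.562649 + (0.24/6)·(k1 + 2k2 + 2k3 + k4) = 0.758019
u(0.48) ≈ 0.7580

0.7580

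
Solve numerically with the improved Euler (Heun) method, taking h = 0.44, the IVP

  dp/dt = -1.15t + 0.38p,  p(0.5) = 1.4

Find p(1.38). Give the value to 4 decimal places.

0.8712

Heun: k1 = f(t_n, p_n); k2 = f(t_n + h, p_n + h·k1); p_{n+1} = p_n + (h/2)·(k1 + k2).
t=0.500000, p=1.400000:
  k1 = f(0.500000, 1.400000) = -0.043000
  k2 = f(0.940000, 1.381080) = -0.556190
  p ← 1.400000 + (0.44/2)·(-0.043000 + (-0.556190)) = 1.268178
t=0.940000, p=1.268178:
  k1 = f(0.940000, 1.268178) = -0.599092
  k2 = f(1.380000, 1.004578) = -1.205260
  p ← 1.268178 + (0.44/2)·(-0.599092 + (-1.205260)) = 0.871221
p(1.38) ≈ 0.8712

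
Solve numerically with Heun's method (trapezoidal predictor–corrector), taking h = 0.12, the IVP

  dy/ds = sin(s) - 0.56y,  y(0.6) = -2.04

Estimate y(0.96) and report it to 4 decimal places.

-1.4385

Heun: k1 = f(s_n, y_n); k2 = f(s_n + h, y_n + h·k1); y_{n+1} = y_n + (h/2)·(k1 + k2).
s=0.600000, y=-2.040000:
  k1 = f(0.600000, -2.040000) = 1.707042
  k2 = f(0.720000, -1.835155) = 1.687071
  y ← -2.040000 + (0.12/2)·(1.707042 + 1.687071) = -1.836353
s=0.720000, y=-1.836353:
  k1 = f(0.720000, -1.836353) = 1.687742
  k2 = f(0.840000, -1.633824) = 1.659585
  y ← -1.836353 + (0.12/2)·(1.687742 + 1.659585) = -1.635514
s=0.840000, y=-1.635514:
  k1 = f(0.840000, -1.635514) = 1.660531
  k2 = f(0.960000, -1.436250) = 1.623491
  y ← -1.635514 + (0.12/2)·(1.660531 + 1.623491) = -1.438472
y(0.96) ≈ -1.4385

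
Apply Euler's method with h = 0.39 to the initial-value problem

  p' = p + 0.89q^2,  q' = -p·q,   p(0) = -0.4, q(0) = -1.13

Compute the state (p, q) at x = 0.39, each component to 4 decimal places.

-0.1128, -1.3063

Euler on (p,q): p_{n+1} = p_n + h·p', q_{n+1} = q_n + h·q'.
0.000000: (-0.400000, -1.130000); f=(0.736441, -0.452000) → (-0.112788, -1.306280)
(p(0.39), q(0.39)) ≈ (-0.1128, -1.3063)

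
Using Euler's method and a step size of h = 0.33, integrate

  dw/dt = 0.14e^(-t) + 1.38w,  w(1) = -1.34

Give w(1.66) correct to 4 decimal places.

Euler: w_{n+1} = w_n + h·f(t_n, w_n).
t=1.000000, w=-1.340000: f=-1.797697 → w ← -1.340000 + 0.33·(-1.797697) = -1.933240
t=1.330000, w=-1.933240: f=-2.630844 → w ← -1.933240 + 0.33·(-2.630844) = -2.801419
w(1.66) ≈ -2.8014

-2.8014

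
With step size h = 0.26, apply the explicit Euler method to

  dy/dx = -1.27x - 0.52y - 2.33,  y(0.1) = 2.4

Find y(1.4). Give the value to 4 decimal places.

-2.0287

Euler: y_{n+1} = y_n + h·f(x_n, y_n).
x=0.100000, y=2.400000: f=-3.705000 → y ← 2.400000 + 0.26·(-3.705000) = 1.436700
x=0.360000, y=1.436700: f=-3.534284 → y ← 1.436700 + 0.26·(-3.534284) = 0.517786
x=0.620000, y=0.517786: f=-3.386649 → y ← 0.517786 + 0.26·(-3.386649) = -0.362743
x=0.880000, y=-0.362743: f=-3.258974 → y ← -0.362743 + 0.26·(-3.258974) = -1.210076
x=1.140000, y=-1.210076: f=-3.148561 → y ← -1.210076 + 0.26·(-3.148561) = -2.028701
y(1.4) ≈ -2.0287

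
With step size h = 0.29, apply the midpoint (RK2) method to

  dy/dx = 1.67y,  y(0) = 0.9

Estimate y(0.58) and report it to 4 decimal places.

2.3085

Midpoint: k1 = f(x_n, y_n); k2 = f(x_n + h/2, y_n + (h/2)·k1); y_{n+1} = y_n + h·k2.
x=0.000000, y=0.900000:
  k1 = f(0.000000, 0.900000) = 1.503000
  k2 = f(0.145000, 1.117935) = 1.866951
  y ← 0.900000 + 0.29·1.866951 = 1.441416
x=0.290000, y=1.441416:
  k1 = f(0.290000, 1.441416) = 2.407165
  k2 = f(0.435000, 1.790455) = 2.990059
  y ← 1.441416 + 0.29·2.990059 = 2.308533
y(0.58) ≈ 2.3085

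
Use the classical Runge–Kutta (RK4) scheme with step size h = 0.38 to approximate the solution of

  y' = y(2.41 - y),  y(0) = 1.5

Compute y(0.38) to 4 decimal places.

1.9387

RK4: k1 = f(x_n, y_n); k2 = f(x_n + h/2, y_n + (h/2)·k1); k3 = f(x_n + h/2, y_n + (h/2)·k2); k4 = f(x_n + h, y_n + h·k3); y_{n+1} = y_n + (h/6)·(k1 + 2k2 + 2k3 + k4).
x=0.000000, y=1.500000:
  k1 = f(0.000000, 1.500000) = 1.365000
  k2 = f(0.190000, 1.759350) = 1.144721
  k3 = f(0.190000, 1.717497) = 1.189372
  k4 = f(0.380000, 1.951961) = 0.894074
  y ← 1.500000 + (0.38/6)·(k1 + 2k2 + 2k3 + k4) = 1.938726
y(0.38) ≈ 1.9387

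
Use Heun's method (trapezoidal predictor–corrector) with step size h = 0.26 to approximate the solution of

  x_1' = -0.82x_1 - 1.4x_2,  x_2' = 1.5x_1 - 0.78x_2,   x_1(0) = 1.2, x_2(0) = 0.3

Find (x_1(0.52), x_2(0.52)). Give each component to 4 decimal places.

0.4192, 0.6911

Heun on (x_1,x_2): k1 = f(x_n, state_n); k2 = f(x_n + h, state_n + h·k1); state_{n+1} = state_n + (h/2)·(k1 + k2).
0.000000: (1.200000, 0.300000)
  k1 = (-1.404000, 1.566000)
  predictor → (0.834960, 0.707160)
  k2 = (-1.674691, 0.700855)
  → (0.799770, 0.594691)
0.260000: (0.799770, 0.594691)
  k1 = (-1.488379, 0.735796)
  predictor → (0.412792, 0.785998)
  k2 = (-1.438887, 0.006109)
  → (0.419226, 0.691139)
(x_1(0.52), x_2(0.52)) ≈ (0.4192, 0.6911)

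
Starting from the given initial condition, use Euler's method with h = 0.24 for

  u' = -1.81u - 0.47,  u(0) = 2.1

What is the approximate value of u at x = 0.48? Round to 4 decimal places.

0.4952

Euler: u_{n+1} = u_n + h·f(x_n, u_n).
x=0.000000, u=2.100000: f=-4.271000 → u ← 2.100000 + 0.24·(-4.271000) = 1.074960
x=0.240000, u=1.074960: f=-2.415678 → u ← 1.074960 + 0.24·(-2.415678) = 0.495197
u(0.48) ≈ 0.4952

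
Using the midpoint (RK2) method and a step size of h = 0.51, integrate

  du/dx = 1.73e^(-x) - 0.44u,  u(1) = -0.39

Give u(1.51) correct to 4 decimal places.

Midpoint: k1 = f(x_n, u_n); k2 = f(x_n + h/2, u_n + (h/2)·k1); u_{n+1} = u_n + h·k2.
x=1.000000, u=-0.390000:
  k1 = f(1.000000, -0.390000) = 0.808031
  k2 = f(1.255000, -0.183952) = 0.574120
  u ← -0.390000 + 0.51·0.574120 = -0.097199
u(1.51) ≈ -0.0972

-0.0972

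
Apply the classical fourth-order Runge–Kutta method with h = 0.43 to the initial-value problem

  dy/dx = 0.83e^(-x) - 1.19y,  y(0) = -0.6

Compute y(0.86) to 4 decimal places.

RK4: k1 = f(x_n, y_n); k2 = f(x_n + h/2, y_n + (h/2)·k1); k3 = f(x_n + h/2, y_n + (h/2)·k2); k4 = f(x_n + h, y_n + h·k3); y_{n+1} = y_n + (h/6)·(k1 + 2k2 + 2k3 + k4).
x=0.000000, y=-0.600000:
  k1 = f(0.000000, -0.600000) = 1.544000
  k2 = f(0.215000, -0.268040) = 0.988397
  k3 = f(0.215000, -0.387495) = 1.130548
  k4 = f(0.430000, -0.113864) = 0.675421
  y ← -0.600000 + (0.43/6)·(k1 + 2k2 + 2k3 + k4) = -0.137226
x=0.430000, y=-0.137226:
  k1 = f(0.430000, -0.137226) = 0.703222
  k2 = f(0.645000, 0.013967) = 0.418850
  k3 = f(0.645000, -0.047173) = 0.491606
  k4 = f(0.860000, 0.074165) = 0.262969
  y ← -0.137226 + (0.43/6)·(k1 + 2k2 + 2k3 + k4) = 0.062516
y(0.86) ≈ 0.0625

0.0625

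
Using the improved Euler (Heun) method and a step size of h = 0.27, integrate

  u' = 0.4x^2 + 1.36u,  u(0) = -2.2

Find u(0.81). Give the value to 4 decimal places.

Heun: k1 = f(x_n, u_n); k2 = f(x_n + h, u_n + h·k1); u_{n+1} = u_n + (h/2)·(k1 + k2).
x=0.000000, u=-2.200000:
  k1 = f(0.000000, -2.200000) = -2.992000
  k2 = f(0.270000, -3.007840) = -4.061502
  u ← -2.200000 + (0.27/2)·(-2.992000 + (-4.061502)) = -3.152223
x=0.270000, u=-3.152223:
  k1 = f(0.270000, -3.152223) = -4.257863
  k2 = f(0.540000, -4.301846) = -5.733870
  u ← -3.152223 + (0.27/2)·(-4.257863 + (-5.733870)) = -4.501107
x=0.540000, u=-4.501107:
  k1 = f(0.540000, -4.501107) = -6.004865
  k2 = f(0.810000, -6.122420) = -8.064052
  u ← -4.501107 + (0.27/2)·(-6.004865 + (-8.064052)) = -6.400411
u(0.81) ≈ -6.4004

-6.4004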